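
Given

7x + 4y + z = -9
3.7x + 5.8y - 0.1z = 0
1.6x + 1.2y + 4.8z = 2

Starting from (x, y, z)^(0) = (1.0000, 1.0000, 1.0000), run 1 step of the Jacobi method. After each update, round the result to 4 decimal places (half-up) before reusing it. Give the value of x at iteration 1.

-2.0000

Iteration 1:
  x = (-9 - (4)·1.0000 - (1)·1.0000) / (7) = -2.0000
  y = (0 - (3.7)·1.0000 - (-0.1)·1.0000) / (5.8) = -0.6207
  z = (2 - (1.6)·1.0000 - (1.2)·1.0000) / (4.8) = -0.1667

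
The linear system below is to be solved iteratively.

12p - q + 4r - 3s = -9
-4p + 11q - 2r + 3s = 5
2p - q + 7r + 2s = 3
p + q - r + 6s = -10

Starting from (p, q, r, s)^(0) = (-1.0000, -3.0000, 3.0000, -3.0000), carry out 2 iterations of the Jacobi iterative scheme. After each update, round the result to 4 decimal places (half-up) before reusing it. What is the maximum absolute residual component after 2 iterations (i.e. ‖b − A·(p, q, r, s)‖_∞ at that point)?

Iteration 1:
  p = (-9 - (-1)·-3.0000 - (4)·3.0000 - (-3)·-3.0000) / (12) = -2.7500
  q = (5 - (-4)·-1.0000 - (-2)·3.0000 - (3)·-3.0000) / (11) = 1.4545
  r = (3 - (2)·-1.0000 - (-1)·-3.0000 - (2)·-3.0000) / (7) = 1.1429
  s = (-10 - (1)·-1.0000 - (1)·-3.0000 - (-1)·3.0000) / (6) = -0.5000
Iteration 2:
  p = (-9 - (-1)·1.4545 - (4)·1.1429 - (-3)·-0.5000) / (12) = -1.1348
  q = (5 - (-4)·-2.7500 - (-2)·1.1429 - (3)·-0.5000) / (11) = -0.2013
  r = (3 - (2)·-2.7500 - (-1)·1.4545 - (2)·-0.5000) / (7) = 1.5649
  s = (-10 - (1)·-2.7500 - (1)·1.4545 - (-1)·1.1429) / (6) = -1.2603
Residual b − A·x = (-5.6242, 9.5858, -3.3654, 0.4628); ∞-norm = 9.5858

9.5858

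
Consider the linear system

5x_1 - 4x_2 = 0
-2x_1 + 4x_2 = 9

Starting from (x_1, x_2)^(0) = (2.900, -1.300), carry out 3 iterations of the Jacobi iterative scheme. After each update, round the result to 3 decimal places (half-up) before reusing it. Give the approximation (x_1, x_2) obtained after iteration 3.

Iteration 1:
  x_1 = (0 - (-4)·-1.300) / (5) = -1.040
  x_2 = (9 - (-2)·2.900) / (4) = 3.700
Iteration 2:
  x_1 = (0 - (-4)·3.700) / (5) = 2.960
  x_2 = (9 - (-2)·-1.040) / (4) = 1.730
Iteration 3:
  x_1 = (0 - (-4)·1.730) / (5) = 1.384
  x_2 = (9 - (-2)·2.960) / (4) = 3.730

(1.384, 3.730)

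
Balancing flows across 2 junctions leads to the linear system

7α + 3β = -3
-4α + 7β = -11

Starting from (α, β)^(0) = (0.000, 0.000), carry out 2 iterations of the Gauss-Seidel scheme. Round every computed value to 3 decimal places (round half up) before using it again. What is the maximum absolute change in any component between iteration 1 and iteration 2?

Iteration 1:
  α = (-3 - (3)·0.000) / (7) = -0.429
  β = (-11 - (-4)·-0.429) / (7) = -1.817
Iteration 2:
  α = (-3 - (3)·-1.817) / (7) = 0.350
  β = (-11 - (-4)·0.350) / (7) = -1.371
Change: (0.779, 0.446) → max |·| = 0.779

0.779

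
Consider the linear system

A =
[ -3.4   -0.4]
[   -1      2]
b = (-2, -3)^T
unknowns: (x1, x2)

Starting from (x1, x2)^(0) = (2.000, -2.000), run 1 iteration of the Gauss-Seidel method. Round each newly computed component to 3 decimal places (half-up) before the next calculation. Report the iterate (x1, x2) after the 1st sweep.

Iteration 1:
  x1 = (-2 - (-0.4)·-2.000) / (-3.4) = 0.824
  x2 = (-3 - (-1)·0.824) / (2) = -1.088

(0.824, -1.088)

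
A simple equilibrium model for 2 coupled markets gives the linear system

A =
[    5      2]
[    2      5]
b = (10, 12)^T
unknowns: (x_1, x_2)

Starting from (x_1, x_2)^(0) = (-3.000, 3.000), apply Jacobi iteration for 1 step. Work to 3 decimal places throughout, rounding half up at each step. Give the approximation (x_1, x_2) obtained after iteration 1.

Iteration 1:
  x_1 = (10 - (2)·3.000) / (5) = 0.800
  x_2 = (12 - (2)·-3.000) / (5) = 3.600

(0.800, 3.600)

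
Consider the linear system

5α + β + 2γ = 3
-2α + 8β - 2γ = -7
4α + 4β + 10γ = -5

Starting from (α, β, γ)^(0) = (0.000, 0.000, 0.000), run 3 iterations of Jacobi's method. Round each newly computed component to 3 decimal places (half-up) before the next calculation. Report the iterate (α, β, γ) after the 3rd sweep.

Iteration 1:
  α = (3 - (1)·0.000 - (2)·0.000) / (5) = 0.600
  β = (-7 - (-2)·0.000 - (-2)·0.000) / (8) = -0.875
  γ = (-5 - (4)·0.000 - (4)·0.000) / (10) = -0.500
Iteration 2:
  α = (3 - (1)·-0.875 - (2)·-0.500) / (5) = 0.975
  β = (-7 - (-2)·0.600 - (-2)·-0.500) / (8) = -0.850
  γ = (-5 - (4)·0.600 - (4)·-0.875) / (10) = -0.390
Iteration 3:
  α = (3 - (1)·-0.850 - (2)·-0.390) / (5) = 0.926
  β = (-7 - (-2)·0.975 - (-2)·-0.390) / (8) = -0.729
  γ = (-5 - (4)·0.975 - (4)·-0.850) / (10) = -0.550

(0.926, -0.729, -0.550)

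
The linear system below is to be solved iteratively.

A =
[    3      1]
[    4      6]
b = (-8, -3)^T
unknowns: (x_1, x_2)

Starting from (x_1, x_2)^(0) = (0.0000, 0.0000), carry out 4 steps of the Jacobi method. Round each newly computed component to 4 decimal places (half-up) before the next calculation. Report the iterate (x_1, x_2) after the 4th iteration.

Iteration 1:
  x_1 = (-8 - (1)·0.0000) / (3) = -2.6667
  x_2 = (-3 - (4)·0.0000) / (6) = -0.5000
Iteration 2:
  x_1 = (-8 - (1)·-0.5000) / (3) = -2.5000
  x_2 = (-3 - (4)·-2.6667) / (6) = 1.2778
Iteration 3:
  x_1 = (-8 - (1)·1.2778) / (3) = -3.0926
  x_2 = (-3 - (4)·-2.5000) / (6) = 1.1667
Iteration 4:
  x_1 = (-8 - (1)·1.1667) / (3) = -3.0556
  x_2 = (-3 - (4)·-3.0926) / (6) = 1.5617

(-3.0556, 1.5617)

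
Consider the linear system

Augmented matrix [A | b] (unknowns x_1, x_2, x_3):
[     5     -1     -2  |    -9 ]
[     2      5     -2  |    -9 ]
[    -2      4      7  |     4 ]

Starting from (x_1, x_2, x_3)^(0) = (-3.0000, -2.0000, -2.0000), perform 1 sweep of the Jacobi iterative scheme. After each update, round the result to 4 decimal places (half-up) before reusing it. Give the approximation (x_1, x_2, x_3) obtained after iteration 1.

Iteration 1:
  x_1 = (-9 - (-1)·-2.0000 - (-2)·-2.0000) / (5) = -3.0000
  x_2 = (-9 - (2)·-3.0000 - (-2)·-2.0000) / (5) = -1.4000
  x_3 = (4 - (-2)·-3.0000 - (4)·-2.0000) / (7) = 0.8571

(-3.0000, -1.4000, 0.8571)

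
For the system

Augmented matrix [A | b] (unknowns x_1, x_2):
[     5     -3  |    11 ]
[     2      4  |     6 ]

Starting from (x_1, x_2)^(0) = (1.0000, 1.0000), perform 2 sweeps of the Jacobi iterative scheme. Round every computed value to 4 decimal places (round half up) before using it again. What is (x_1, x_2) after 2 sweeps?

Iteration 1:
  x_1 = (11 - (-3)·1.0000) / (5) = 2.8000
  x_2 = (6 - (2)·1.0000) / (4) = 1.0000
Iteration 2:
  x_1 = (11 - (-3)·1.0000) / (5) = 2.8000
  x_2 = (6 - (2)·2.8000) / (4) = 0.1000

(2.8000, 0.1000)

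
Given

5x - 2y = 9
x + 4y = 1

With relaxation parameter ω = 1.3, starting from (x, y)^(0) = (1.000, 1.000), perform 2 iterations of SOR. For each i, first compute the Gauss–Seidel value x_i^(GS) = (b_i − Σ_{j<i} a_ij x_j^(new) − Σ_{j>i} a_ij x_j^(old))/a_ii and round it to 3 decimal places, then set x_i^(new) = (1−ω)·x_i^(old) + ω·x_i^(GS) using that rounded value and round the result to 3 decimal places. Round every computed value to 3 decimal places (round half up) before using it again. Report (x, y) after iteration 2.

(1.152, 0.193)

Iteration 1:
  x: GS value = (9 - (-2)·1.000) / (5) = 2.200;  x ← (1−ω)·1.000 + ω·2.200 = 2.560
  y: GS value = (1 - (1)·2.560) / (4) = -0.390;  y ← (1−ω)·1.000 + ω·-0.390 = -0.807
Iteration 2:
  x: GS value = (9 - (-2)·-0.807) / (5) = 1.477;  x ← (1−ω)·2.560 + ω·1.477 = 1.152
  y: GS value = (1 - (1)·1.152) / (4) = -0.038;  y ← (1−ω)·-0.807 + ω·-0.038 = 0.193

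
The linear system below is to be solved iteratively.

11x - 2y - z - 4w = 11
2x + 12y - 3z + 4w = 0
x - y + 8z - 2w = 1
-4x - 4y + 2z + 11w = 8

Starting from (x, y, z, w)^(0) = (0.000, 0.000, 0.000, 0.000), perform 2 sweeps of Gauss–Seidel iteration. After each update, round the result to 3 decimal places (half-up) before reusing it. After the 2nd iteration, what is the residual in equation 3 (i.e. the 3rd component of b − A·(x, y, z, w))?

Iteration 1:
  x = (11 - (-2)·0.000 - (-1)·0.000 - (-4)·0.000) / (11) = 1.000
  y = (0 - (2)·1.000 - (-3)·0.000 - (4)·0.000) / (12) = -0.167
  z = (1 - (1)·1.000 - (-1)·-0.167 - (-2)·0.000) / (8) = -0.021
  w = (8 - (-4)·1.000 - (-4)·-0.167 - (2)·-0.021) / (11) = 1.034
Iteration 2:
  x = (11 - (-2)·-0.167 - (-1)·-0.021 - (-4)·1.034) / (11) = 1.344
  y = (0 - (2)·1.344 - (-3)·-0.021 - (4)·1.034) / (12) = -0.574
  z = (1 - (1)·1.344 - (-1)·-0.574 - (-2)·1.034) / (8) = 0.144
  w = (8 - (-4)·1.344 - (-4)·-0.574 - (2)·0.144) / (11) = 0.981
Residual b − A·x = (-0.864, 0.708, -0.108, 0.001)

-0.108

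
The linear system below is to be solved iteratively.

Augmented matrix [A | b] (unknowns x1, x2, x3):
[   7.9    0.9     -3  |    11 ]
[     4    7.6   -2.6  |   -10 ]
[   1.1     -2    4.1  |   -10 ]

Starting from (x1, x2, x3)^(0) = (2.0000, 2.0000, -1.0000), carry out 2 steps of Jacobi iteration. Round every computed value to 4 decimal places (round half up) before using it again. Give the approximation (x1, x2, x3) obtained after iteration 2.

Iteration 1:
  x1 = (11 - (0.9)·2.0000 - (-3)·-1.0000) / (7.9) = 0.7848
  x2 = (-10 - (4)·2.0000 - (-2.6)·-1.0000) / (7.6) = -2.7105
  x3 = (-10 - (1.1)·2.0000 - (-2)·2.0000) / (4.1) = -2.0000
Iteration 2:
  x1 = (11 - (0.9)·-2.7105 - (-3)·-2.0000) / (7.9) = 0.9417
  x2 = (-10 - (4)·0.7848 - (-2.6)·-2.0000) / (7.6) = -2.4131
  x3 = (-10 - (1.1)·0.7848 - (-2)·-2.7105) / (4.1) = -3.9718

(0.9417, -2.4131, -3.9718)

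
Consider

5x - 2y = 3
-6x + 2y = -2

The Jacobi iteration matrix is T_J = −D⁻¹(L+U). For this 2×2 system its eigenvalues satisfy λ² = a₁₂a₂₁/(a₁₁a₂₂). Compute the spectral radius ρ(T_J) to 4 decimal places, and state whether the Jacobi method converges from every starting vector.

a₁₂a₂₁/(a₁₁a₂₂) = (-2)·(-6) / ((5)·(2)) = 1.200000
ρ = √|1.200000| = √1.200000 = 1.0954
ρ > 1, so Jacobi diverges

1.0954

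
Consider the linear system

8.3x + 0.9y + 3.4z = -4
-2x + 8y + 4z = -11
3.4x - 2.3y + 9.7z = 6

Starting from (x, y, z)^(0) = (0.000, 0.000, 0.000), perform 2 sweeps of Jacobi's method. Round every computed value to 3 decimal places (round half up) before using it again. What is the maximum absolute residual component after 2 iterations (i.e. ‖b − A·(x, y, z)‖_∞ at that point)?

0.921

Iteration 1:
  x = (-4 - (0.9)·0.000 - (3.4)·0.000) / (8.3) = -0.482
  y = (-11 - (-2)·0.000 - (4)·0.000) / (8) = -1.375
  z = (6 - (3.4)·0.000 - (-2.3)·0.000) / (9.7) = 0.619
Iteration 2:
  x = (-4 - (0.9)·-1.375 - (3.4)·0.619) / (8.3) = -0.586
  y = (-11 - (-2)·-0.482 - (4)·0.619) / (8) = -1.805
  z = (6 - (3.4)·-0.482 - (-2.3)·-1.375) / (9.7) = 0.461
Residual b − A·x = (0.921, 0.424, -0.631); ∞-norm = 0.921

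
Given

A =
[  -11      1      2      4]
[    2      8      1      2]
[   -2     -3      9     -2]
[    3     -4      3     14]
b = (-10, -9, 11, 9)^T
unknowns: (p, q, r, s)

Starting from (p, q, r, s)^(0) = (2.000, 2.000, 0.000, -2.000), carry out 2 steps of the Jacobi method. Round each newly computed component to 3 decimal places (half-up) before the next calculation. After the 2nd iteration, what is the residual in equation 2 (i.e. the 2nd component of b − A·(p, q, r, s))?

0.539

Iteration 1:
  p = (-10 - (1)·2.000 - (2)·0.000 - (4)·-2.000) / (-11) = 0.364
  q = (-9 - (2)·2.000 - (1)·0.000 - (2)·-2.000) / (8) = -1.125
  r = (11 - (-2)·2.000 - (-3)·2.000 - (-2)·-2.000) / (9) = 1.889
  s = (9 - (3)·2.000 - (-4)·2.000 - (3)·0.000) / (14) = 0.786
Iteration 2:
  p = (-10 - (1)·-1.125 - (2)·1.889 - (4)·0.786) / (-11) = 1.436
  q = (-9 - (2)·0.364 - (1)·1.889 - (2)·0.786) / (8) = -1.649
  r = (11 - (-2)·0.364 - (-3)·-1.125 - (-2)·0.786) / (9) = 1.103
  s = (9 - (3)·0.364 - (-4)·-1.125 - (3)·1.889) / (14) = -0.161
Residual b − A·x = (5.883, 0.539, -1.324, -2.959)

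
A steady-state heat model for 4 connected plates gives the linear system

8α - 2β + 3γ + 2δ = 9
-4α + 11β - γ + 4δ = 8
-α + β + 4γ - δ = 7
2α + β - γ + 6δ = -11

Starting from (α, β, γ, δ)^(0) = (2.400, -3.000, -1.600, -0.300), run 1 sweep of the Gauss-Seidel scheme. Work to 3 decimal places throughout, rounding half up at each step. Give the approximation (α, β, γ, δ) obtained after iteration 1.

Iteration 1:
  α = (9 - (-2)·-3.000 - (3)·-1.600 - (2)·-0.300) / (8) = 1.050
  β = (8 - (-4)·1.050 - (-1)·-1.600 - (4)·-0.300) / (11) = 1.073
  γ = (7 - (-1)·1.050 - (1)·1.073 - (-1)·-0.300) / (4) = 1.669
  δ = (-11 - (2)·1.050 - (1)·1.073 - (-1)·1.669) / (6) = -2.084

(1.050, 1.073, 1.669, -2.084)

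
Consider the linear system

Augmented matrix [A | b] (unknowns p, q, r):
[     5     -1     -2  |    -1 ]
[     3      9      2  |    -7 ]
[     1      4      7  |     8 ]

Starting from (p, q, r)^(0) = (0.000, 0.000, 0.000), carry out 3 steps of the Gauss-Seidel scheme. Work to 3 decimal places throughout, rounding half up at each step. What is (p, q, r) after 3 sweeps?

(0.276, -1.270, 1.829)

Iteration 1:
  p = (-1 - (-1)·0.000 - (-2)·0.000) / (5) = -0.200
  q = (-7 - (3)·-0.200 - (2)·0.000) / (9) = -0.711
  r = (8 - (1)·-0.200 - (4)·-0.711) / (7) = 1.578
Iteration 2:
  p = (-1 - (-1)·-0.711 - (-2)·1.578) / (5) = 0.289
  q = (-7 - (3)·0.289 - (2)·1.578) / (9) = -1.225
  r = (8 - (1)·0.289 - (4)·-1.225) / (7) = 1.802
Iteration 3:
  p = (-1 - (-1)·-1.225 - (-2)·1.802) / (5) = 0.276
  q = (-7 - (3)·0.276 - (2)·1.802) / (9) = -1.270
  r = (8 - (1)·0.276 - (4)·-1.270) / (7) = 1.829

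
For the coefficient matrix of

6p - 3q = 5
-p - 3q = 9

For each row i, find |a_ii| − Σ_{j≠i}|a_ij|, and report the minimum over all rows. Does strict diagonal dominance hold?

row 1: |6| − (3) = 3
row 2: |-3| − (1) = 2
minimum over rows = 2 → strictly diagonally dominant (convergence guaranteed)

2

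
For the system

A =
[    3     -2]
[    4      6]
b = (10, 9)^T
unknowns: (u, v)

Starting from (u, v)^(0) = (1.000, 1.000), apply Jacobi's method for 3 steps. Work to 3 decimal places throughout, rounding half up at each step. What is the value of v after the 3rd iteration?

-1.093

Iteration 1:
  u = (10 - (-2)·1.000) / (3) = 4.000
  v = (9 - (4)·1.000) / (6) = 0.833
Iteration 2:
  u = (10 - (-2)·0.833) / (3) = 3.889
  v = (9 - (4)·4.000) / (6) = -1.167
Iteration 3:
  u = (10 - (-2)·-1.167) / (3) = 2.555
  v = (9 - (4)·3.889) / (6) = -1.093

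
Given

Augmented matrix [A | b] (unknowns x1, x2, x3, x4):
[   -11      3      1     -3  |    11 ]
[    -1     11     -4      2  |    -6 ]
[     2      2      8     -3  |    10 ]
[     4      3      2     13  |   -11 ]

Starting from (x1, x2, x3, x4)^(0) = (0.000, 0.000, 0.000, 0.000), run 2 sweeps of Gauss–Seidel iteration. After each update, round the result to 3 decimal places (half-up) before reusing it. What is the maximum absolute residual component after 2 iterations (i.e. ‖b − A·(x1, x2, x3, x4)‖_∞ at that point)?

Iteration 1:
  x1 = (11 - (3)·0.000 - (1)·0.000 - (-3)·0.000) / (-11) = -1.000
  x2 = (-6 - (-1)·-1.000 - (-4)·0.000 - (2)·0.000) / (11) = -0.636
  x3 = (10 - (2)·-1.000 - (2)·-0.636 - (-3)·0.000) / (8) = 1.659
  x4 = (-11 - (4)·-1.000 - (3)·-0.636 - (2)·1.659) / (13) = -0.647
Iteration 2:
  x1 = (11 - (3)·-0.636 - (1)·1.659 - (-3)·-0.647) / (-11) = -0.846
  x2 = (-6 - (-1)·-0.846 - (-4)·1.659 - (2)·-0.647) / (11) = 0.099
  x3 = (10 - (2)·-0.846 - (2)·0.099 - (-3)·-0.647) / (8) = 1.194
  x4 = (-11 - (4)·-0.846 - (3)·0.099 - (2)·1.194) / (13) = -0.792
Residual b − A·x = (-2.173, -1.575, -0.434, -0.005); ∞-norm = 2.173

2.173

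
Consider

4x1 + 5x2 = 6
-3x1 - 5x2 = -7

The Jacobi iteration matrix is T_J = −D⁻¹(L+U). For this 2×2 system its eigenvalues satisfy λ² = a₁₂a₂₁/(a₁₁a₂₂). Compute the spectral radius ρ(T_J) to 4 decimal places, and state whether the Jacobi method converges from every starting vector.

a₁₂a₂₁/(a₁₁a₂₂) = (5)·(-3) / ((4)·(-5)) = 0.750000
ρ = √|0.750000| = √0.750000 = 0.8660
ρ < 1, so Jacobi converges

0.8660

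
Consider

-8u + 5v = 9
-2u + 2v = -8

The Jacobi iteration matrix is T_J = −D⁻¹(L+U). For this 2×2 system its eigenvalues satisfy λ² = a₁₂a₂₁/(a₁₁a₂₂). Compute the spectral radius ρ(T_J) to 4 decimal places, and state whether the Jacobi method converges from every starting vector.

0.7906

a₁₂a₂₁/(a₁₁a₂₂) = (5)·(-2) / ((-8)·(2)) = 0.625000
ρ = √|0.625000| = √0.625000 = 0.7906
ρ < 1, so Jacobi converges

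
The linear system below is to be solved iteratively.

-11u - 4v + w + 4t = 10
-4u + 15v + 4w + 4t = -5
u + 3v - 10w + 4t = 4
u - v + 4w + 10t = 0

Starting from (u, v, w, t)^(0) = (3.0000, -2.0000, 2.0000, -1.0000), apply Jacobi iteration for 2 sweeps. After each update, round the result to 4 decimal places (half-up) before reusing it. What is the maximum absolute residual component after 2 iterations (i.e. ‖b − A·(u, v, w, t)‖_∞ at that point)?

12.7635

Iteration 1:
  u = (10 - (-4)·-2.0000 - (1)·2.0000 - (4)·-1.0000) / (-11) = -0.3636
  v = (-5 - (-4)·3.0000 - (4)·2.0000 - (4)·-1.0000) / (15) = 0.2000
  w = (4 - (1)·3.0000 - (3)·-2.0000 - (4)·-1.0000) / (-10) = -1.1000
  t = (0 - (1)·3.0000 - (-1)·-2.0000 - (4)·2.0000) / (10) = -1.3000
Iteration 2:
  u = (10 - (-4)·0.2000 - (1)·-1.1000 - (4)·-1.3000) / (-11) = -1.5545
  v = (-5 - (-4)·-0.3636 - (4)·-1.1000 - (4)·-1.3000) / (15) = 0.2097
  w = (4 - (1)·-0.3636 - (3)·0.2000 - (4)·-1.3000) / (-10) = -0.8964
  t = (0 - (1)·-0.3636 - (-1)·0.2000 - (4)·-1.1000) / (10) = 0.4964
Residual b − A·x = (-7.3499, -12.7635, -6.0242, 0.3858); ∞-norm = 12.7635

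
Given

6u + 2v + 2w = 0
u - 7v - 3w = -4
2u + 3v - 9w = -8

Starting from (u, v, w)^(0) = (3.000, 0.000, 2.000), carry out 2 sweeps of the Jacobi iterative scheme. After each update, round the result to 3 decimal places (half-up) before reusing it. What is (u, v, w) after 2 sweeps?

(-0.566, -0.191, 0.788)

Iteration 1:
  u = (0 - (2)·0.000 - (2)·2.000) / (6) = -0.667
  v = (-4 - (1)·3.000 - (-3)·2.000) / (-7) = 0.143
  w = (-8 - (2)·3.000 - (3)·0.000) / (-9) = 1.556
Iteration 2:
  u = (0 - (2)·0.143 - (2)·1.556) / (6) = -0.566
  v = (-4 - (1)·-0.667 - (-3)·1.556) / (-7) = -0.191
  w = (-8 - (2)·-0.667 - (3)·0.143) / (-9) = 0.788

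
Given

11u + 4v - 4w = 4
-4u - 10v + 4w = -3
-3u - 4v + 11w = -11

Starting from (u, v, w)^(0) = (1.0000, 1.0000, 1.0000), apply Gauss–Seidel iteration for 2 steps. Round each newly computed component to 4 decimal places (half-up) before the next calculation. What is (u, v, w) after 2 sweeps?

Iteration 1:
  u = (4 - (4)·1.0000 - (-4)·1.0000) / (11) = 0.3636
  v = (-3 - (-4)·0.3636 - (4)·1.0000) / (-10) = 0.5546
  w = (-11 - (-3)·0.3636 - (-4)·0.5546) / (11) = -0.6992
Iteration 2:
  u = (4 - (4)·0.5546 - (-4)·-0.6992) / (11) = -0.0923
  v = (-3 - (-4)·-0.0923 - (4)·-0.6992) / (-10) = 0.0572
  w = (-11 - (-3)·-0.0923 - (-4)·0.0572) / (11) = -1.0044

(-0.0923, 0.0572, -1.0044)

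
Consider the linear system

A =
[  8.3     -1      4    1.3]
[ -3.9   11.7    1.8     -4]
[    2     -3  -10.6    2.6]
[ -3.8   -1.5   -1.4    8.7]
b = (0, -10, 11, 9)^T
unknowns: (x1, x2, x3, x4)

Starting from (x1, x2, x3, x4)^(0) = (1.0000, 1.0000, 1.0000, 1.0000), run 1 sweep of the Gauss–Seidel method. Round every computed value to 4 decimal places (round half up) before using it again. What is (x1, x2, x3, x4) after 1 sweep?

Iteration 1:
  x1 = (0 - (-1)·1.0000 - (4)·1.0000 - (1.3)·1.0000) / (8.3) = -0.5181
  x2 = (-10 - (-3.9)·-0.5181 - (1.8)·1.0000 - (-4)·1.0000) / (11.7) = -0.8394
  x3 = (11 - (2)·-0.5181 - (-3)·-0.8394 - (2.6)·1.0000) / (-10.6) = -0.6526
  x4 = (9 - (-3.8)·-0.5181 - (-1.5)·-0.8394 - (-1.4)·-0.6526) / (8.7) = 0.5584

(-0.5181, -0.8394, -0.6526, 0.5584)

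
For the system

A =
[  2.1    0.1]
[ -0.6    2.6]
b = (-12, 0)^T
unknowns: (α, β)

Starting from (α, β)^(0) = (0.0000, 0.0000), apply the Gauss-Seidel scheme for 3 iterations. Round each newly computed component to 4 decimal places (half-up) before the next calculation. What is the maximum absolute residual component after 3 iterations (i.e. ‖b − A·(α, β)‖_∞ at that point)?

0.0001

Iteration 1:
  α = (-12 - (0.1)·0.0000) / (2.1) = -5.7143
  β = (0 - (-0.6)·-5.7143) / (2.6) = -1.3187
Iteration 2:
  α = (-12 - (0.1)·-1.3187) / (2.1) = -5.6515
  β = (0 - (-0.6)·-5.6515) / (2.6) = -1.3042
Iteration 3:
  α = (-12 - (0.1)·-1.3042) / (2.1) = -5.6522
  β = (0 - (-0.6)·-5.6522) / (2.6) = -1.3044
Residual b − A·x = (0.0001, 0.0001); ∞-norm = 0.0001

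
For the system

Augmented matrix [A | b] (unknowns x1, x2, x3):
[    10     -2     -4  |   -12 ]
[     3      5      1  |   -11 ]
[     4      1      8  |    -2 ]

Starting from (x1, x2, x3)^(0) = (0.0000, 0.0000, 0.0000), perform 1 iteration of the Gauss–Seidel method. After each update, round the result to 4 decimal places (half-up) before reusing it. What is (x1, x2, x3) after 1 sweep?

Iteration 1:
  x1 = (-12 - (-2)·0.0000 - (-4)·0.0000) / (10) = -1.2000
  x2 = (-11 - (3)·-1.2000 - (1)·0.0000) / (5) = -1.4800
  x3 = (-2 - (4)·-1.2000 - (1)·-1.4800) / (8) = 0.5350

(-1.2000, -1.4800, 0.5350)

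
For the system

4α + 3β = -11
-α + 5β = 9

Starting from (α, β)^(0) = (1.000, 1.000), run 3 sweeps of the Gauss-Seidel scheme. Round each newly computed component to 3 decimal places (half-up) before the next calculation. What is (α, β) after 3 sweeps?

Iteration 1:
  α = (-11 - (3)·1.000) / (4) = -3.500
  β = (9 - (-1)·-3.500) / (5) = 1.100
Iteration 2:
  α = (-11 - (3)·1.100) / (4) = -3.575
  β = (9 - (-1)·-3.575) / (5) = 1.085
Iteration 3:
  α = (-11 - (3)·1.085) / (4) = -3.564
  β = (9 - (-1)·-3.564) / (5) = 1.087

(-3.564, 1.087)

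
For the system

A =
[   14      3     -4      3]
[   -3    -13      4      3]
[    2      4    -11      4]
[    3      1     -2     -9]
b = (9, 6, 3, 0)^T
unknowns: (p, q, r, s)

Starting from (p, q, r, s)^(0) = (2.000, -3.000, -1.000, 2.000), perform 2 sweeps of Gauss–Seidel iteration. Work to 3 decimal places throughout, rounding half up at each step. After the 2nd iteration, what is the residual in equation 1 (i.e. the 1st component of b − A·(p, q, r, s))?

-3.221

Iteration 1:
  p = (9 - (3)·-3.000 - (-4)·-1.000 - (3)·2.000) / (14) = 0.571
  q = (6 - (-3)·0.571 - (4)·-1.000 - (3)·2.000) / (-13) = -0.439
  r = (3 - (2)·0.571 - (4)·-0.439 - (4)·2.000) / (-11) = 0.399
  s = (0 - (3)·0.571 - (1)·-0.439 - (-2)·0.399) / (-9) = 0.053
Iteration 2:
  p = (9 - (3)·-0.439 - (-4)·0.399 - (3)·0.053) / (14) = 0.840
  q = (6 - (-3)·0.840 - (4)·0.399 - (3)·0.053) / (-13) = -0.520
  r = (3 - (2)·0.840 - (4)·-0.520 - (4)·0.053) / (-11) = -0.290
  s = (0 - (3)·0.840 - (1)·-0.520 - (-2)·-0.290) / (-9) = 0.287
Residual b − A·x = (-3.221, 2.059, -0.938, 0.003)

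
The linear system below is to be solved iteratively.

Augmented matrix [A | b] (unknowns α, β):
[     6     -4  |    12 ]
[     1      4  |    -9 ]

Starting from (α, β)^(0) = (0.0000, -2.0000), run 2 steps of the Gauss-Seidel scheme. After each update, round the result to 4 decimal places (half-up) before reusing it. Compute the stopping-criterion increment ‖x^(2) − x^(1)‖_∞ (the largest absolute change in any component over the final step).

Iteration 1:
  α = (12 - (-4)·-2.0000) / (6) = 0.6667
  β = (-9 - (1)·0.6667) / (4) = -2.4167
Iteration 2:
  α = (12 - (-4)·-2.4167) / (6) = 0.3889
  β = (-9 - (1)·0.3889) / (4) = -2.3472
Change: (-0.2778, 0.0695) → max |·| = 0.2778

0.2778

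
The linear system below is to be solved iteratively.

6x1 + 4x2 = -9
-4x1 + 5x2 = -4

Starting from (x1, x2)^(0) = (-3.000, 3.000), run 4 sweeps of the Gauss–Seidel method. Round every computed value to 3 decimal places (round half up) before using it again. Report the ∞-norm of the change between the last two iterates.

Iteration 1:
  x1 = (-9 - (4)·3.000) / (6) = -3.500
  x2 = (-4 - (-4)·-3.500) / (5) = -3.600
Iteration 2:
  x1 = (-9 - (4)·-3.600) / (6) = 0.900
  x2 = (-4 - (-4)·0.900) / (5) = -0.080
Iteration 3:
  x1 = (-9 - (4)·-0.080) / (6) = -1.447
  x2 = (-4 - (-4)·-1.447) / (5) = -1.958
Iteration 4:
  x1 = (-9 - (4)·-1.958) / (6) = -0.195
  x2 = (-4 - (-4)·-0.195) / (5) = -0.956
Change: (1.252, 1.002) → max |·| = 1.252

1.252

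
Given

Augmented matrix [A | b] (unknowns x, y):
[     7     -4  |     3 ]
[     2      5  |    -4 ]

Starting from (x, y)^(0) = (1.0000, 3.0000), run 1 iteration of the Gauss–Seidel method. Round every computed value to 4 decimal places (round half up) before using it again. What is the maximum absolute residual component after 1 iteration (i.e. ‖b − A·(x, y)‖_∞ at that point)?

Iteration 1:
  x = (3 - (-4)·3.0000) / (7) = 2.1429
  y = (-4 - (2)·2.1429) / (5) = -1.6572
Residual b − A·x = (-18.6291, 0.0002); ∞-norm = 18.6291

18.6291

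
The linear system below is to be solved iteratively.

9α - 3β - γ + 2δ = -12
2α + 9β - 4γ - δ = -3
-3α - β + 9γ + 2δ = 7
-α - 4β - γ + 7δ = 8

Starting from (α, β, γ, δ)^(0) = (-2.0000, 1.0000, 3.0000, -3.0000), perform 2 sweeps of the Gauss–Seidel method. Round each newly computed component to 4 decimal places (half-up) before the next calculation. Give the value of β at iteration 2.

Iteration 1:
  α = (-12 - (-3)·1.0000 - (-1)·3.0000 - (2)·-3.0000) / (9) = 0.0000
  β = (-3 - (2)·0.0000 - (-4)·3.0000 - (-1)·-3.0000) / (9) = 0.6667
  γ = (7 - (-3)·0.0000 - (-1)·0.6667 - (2)·-3.0000) / (9) = 1.5185
  δ = (8 - (-1)·0.0000 - (-4)·0.6667 - (-1)·1.5185) / (7) = 1.7408
Iteration 2:
  α = (-12 - (-3)·0.6667 - (-1)·1.5185 - (2)·1.7408) / (9) = -1.3292
  β = (-3 - (2)·-1.3292 - (-4)·1.5185 - (-1)·1.7408) / (9) = 0.8304
  γ = (7 - (-3)·-1.3292 - (-1)·0.8304 - (2)·1.7408) / (9) = 0.0401
  δ = (8 - (-1)·-1.3292 - (-4)·0.8304 - (-1)·0.0401) / (7) = 1.4332

0.8304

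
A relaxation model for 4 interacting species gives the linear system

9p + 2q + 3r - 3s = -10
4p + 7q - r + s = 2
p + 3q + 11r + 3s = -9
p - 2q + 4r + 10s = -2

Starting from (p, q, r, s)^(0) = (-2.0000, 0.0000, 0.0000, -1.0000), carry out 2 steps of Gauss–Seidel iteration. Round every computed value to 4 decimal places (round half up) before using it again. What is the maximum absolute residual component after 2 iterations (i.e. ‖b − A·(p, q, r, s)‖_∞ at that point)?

1.9047

Iteration 1:
  p = (-10 - (2)·0.0000 - (3)·0.0000 - (-3)·-1.0000) / (9) = -1.4444
  q = (2 - (4)·-1.4444 - (-1)·0.0000 - (1)·-1.0000) / (7) = 1.2539
  r = (-9 - (1)·-1.4444 - (3)·1.2539 - (3)·-1.0000) / (11) = -0.7561
  s = (-2 - (1)·-1.4444 - (-2)·1.2539 - (4)·-0.7561) / (10) = 0.4977
Iteration 2:
  p = (-10 - (2)·1.2539 - (3)·-0.7561 - (-3)·0.4977) / (9) = -0.9718
  q = (2 - (4)·-0.9718 - (-1)·-0.7561 - (1)·0.4977) / (7) = 0.6619
  r = (-9 - (1)·-0.9718 - (3)·0.6619 - (3)·0.4977) / (11) = -1.0461
  s = (-2 - (1)·-0.9718 - (-2)·0.6619 - (4)·-1.0461) / (10) = 0.4480
Residual b − A·x = (1.9047, -0.2402, 0.1492, 0.0000); ∞-norm = 1.9047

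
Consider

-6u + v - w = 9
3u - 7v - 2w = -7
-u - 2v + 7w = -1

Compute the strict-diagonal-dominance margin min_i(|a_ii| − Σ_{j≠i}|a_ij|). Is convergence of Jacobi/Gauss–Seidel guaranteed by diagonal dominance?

row 1: |-6| − (1+1) = 4
row 2: |-7| − (3+2) = 2
row 3: |7| − (1+2) = 4
minimum over rows = 2 → strictly diagonally dominant (convergence guaranteed)

2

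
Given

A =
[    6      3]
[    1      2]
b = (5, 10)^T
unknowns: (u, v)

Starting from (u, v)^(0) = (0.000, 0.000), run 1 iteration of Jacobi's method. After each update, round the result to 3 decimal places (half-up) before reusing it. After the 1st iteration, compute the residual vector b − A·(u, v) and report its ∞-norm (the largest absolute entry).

Iteration 1:
  u = (5 - (3)·0.000) / (6) = 0.833
  v = (10 - (1)·0.000) / (2) = 5.000
Residual b − A·x = (-14.998, -0.833); ∞-norm = 14.998

14.998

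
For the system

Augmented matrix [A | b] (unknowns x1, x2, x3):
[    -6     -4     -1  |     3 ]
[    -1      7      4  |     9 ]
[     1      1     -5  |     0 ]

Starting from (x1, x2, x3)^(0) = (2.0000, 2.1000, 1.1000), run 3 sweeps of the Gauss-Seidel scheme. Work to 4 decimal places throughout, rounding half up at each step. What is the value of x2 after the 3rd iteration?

Iteration 1:
  x1 = (3 - (-4)·2.1000 - (-1)·1.1000) / (-6) = -2.0833
  x2 = (9 - (-1)·-2.0833 - (4)·1.1000) / (7) = 0.3595
  x3 = (0 - (1)·-2.0833 - (1)·0.3595) / (-5) = -0.3448
Iteration 2:
  x1 = (3 - (-4)·0.3595 - (-1)·-0.3448) / (-6) = -0.6822
  x2 = (9 - (-1)·-0.6822 - (4)·-0.3448) / (7) = 1.3853
  x3 = (0 - (1)·-0.6822 - (1)·1.3853) / (-5) = 0.1406
Iteration 3:
  x1 = (3 - (-4)·1.3853 - (-1)·0.1406) / (-6) = -1.4470
  x2 = (9 - (-1)·-1.4470 - (4)·0.1406) / (7) = 0.9987
  x3 = (0 - (1)·-1.4470 - (1)·0.9987) / (-5) = -0.0897

0.9987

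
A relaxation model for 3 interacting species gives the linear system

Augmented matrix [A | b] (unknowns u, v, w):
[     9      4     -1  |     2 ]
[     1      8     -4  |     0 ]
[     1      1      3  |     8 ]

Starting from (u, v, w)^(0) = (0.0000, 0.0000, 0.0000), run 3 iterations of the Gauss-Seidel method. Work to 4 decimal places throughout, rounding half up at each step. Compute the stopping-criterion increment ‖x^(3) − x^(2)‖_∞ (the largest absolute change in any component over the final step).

Iteration 1:
  u = (2 - (4)·0.0000 - (-1)·0.0000) / (9) = 0.2222
  v = (0 - (1)·0.2222 - (-4)·0.0000) / (8) = -0.0278
  w = (8 - (1)·0.2222 - (1)·-0.0278) / (3) = 2.6019
Iteration 2:
  u = (2 - (4)·-0.0278 - (-1)·2.6019) / (9) = 0.5237
  v = (0 - (1)·0.5237 - (-4)·2.6019) / (8) = 1.2355
  w = (8 - (1)·0.5237 - (1)·1.2355) / (3) = 2.0803
Iteration 3:
  u = (2 - (4)·1.2355 - (-1)·2.0803) / (9) = -0.0957
  v = (0 - (1)·-0.0957 - (-4)·2.0803) / (8) = 1.0521
  w = (8 - (1)·-0.0957 - (1)·1.0521) / (3) = 2.3479
Change: (-0.6194, -0.1834, 0.2676) → max |·| = 0.6194

0.6194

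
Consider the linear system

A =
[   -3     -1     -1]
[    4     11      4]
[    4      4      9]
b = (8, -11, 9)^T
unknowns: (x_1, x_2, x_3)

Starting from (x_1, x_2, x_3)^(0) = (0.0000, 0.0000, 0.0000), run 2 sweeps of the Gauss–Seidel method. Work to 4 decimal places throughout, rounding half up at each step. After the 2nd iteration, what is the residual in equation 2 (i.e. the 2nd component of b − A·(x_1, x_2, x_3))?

-2.2386

Iteration 1:
  x_1 = (8 - (-1)·0.0000 - (-1)·0.0000) / (-3) = -2.6667
  x_2 = (-11 - (4)·-2.6667 - (4)·0.0000) / (11) = -0.0303
  x_3 = (9 - (4)·-2.6667 - (4)·-0.0303) / (9) = 2.1987
Iteration 2:
  x_1 = (8 - (-1)·-0.0303 - (-1)·2.1987) / (-3) = -3.3895
  x_2 = (-11 - (4)·-3.3895 - (4)·2.1987) / (11) = -0.5670
  x_3 = (9 - (4)·-3.3895 - (4)·-0.5670) / (9) = 2.7584
Residual b − A·x = (0.0229, -2.2386, 0.0004)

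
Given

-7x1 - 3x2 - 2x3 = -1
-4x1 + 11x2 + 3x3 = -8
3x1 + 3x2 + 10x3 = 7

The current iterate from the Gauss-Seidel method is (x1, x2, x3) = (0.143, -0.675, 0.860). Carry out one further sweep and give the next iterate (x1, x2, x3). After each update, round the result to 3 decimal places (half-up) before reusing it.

One sweep:
  x1 = (-1 - (-3)·-0.675 - (-2)·0.860) / (-7) = 0.186
  x2 = (-8 - (-4)·0.186 - (3)·0.860) / (11) = -0.894
  x3 = (7 - (3)·0.186 - (3)·-0.894) / (10) = 0.912

(0.186, -0.894, 0.912)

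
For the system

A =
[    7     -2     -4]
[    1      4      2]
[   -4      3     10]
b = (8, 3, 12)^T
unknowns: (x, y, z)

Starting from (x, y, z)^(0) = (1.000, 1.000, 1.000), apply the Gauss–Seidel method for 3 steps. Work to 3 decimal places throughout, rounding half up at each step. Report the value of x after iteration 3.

2.247

Iteration 1:
  x = (8 - (-2)·1.000 - (-4)·1.000) / (7) = 2.000
  y = (3 - (1)·2.000 - (2)·1.000) / (4) = -0.250
  z = (12 - (-4)·2.000 - (3)·-0.250) / (10) = 2.075
Iteration 2:
  x = (8 - (-2)·-0.250 - (-4)·2.075) / (7) = 2.257
  y = (3 - (1)·2.257 - (2)·2.075) / (4) = -0.852
  z = (12 - (-4)·2.257 - (3)·-0.852) / (10) = 2.358
Iteration 3:
  x = (8 - (-2)·-0.852 - (-4)·2.358) / (7) = 2.247
  y = (3 - (1)·2.247 - (2)·2.358) / (4) = -0.991
  z = (12 - (-4)·2.247 - (3)·-0.991) / (10) = 2.396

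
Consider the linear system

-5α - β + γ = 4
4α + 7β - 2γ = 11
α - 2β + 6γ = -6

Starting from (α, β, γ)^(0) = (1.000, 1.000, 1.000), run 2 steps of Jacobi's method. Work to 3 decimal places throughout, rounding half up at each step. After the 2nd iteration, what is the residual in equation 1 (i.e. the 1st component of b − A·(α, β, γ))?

0.109

Iteration 1:
  α = (4 - (-1)·1.000 - (1)·1.000) / (-5) = -0.800
  β = (11 - (4)·1.000 - (-2)·1.000) / (7) = 1.286
  γ = (-6 - (1)·1.000 - (-2)·1.000) / (6) = -0.833
Iteration 2:
  α = (4 - (-1)·1.286 - (1)·-0.833) / (-5) = -1.224
  β = (11 - (4)·-0.800 - (-2)·-0.833) / (7) = 1.791
  γ = (-6 - (1)·-0.800 - (-2)·1.286) / (6) = -0.438
Residual b − A·x = (0.109, 2.483, 1.434)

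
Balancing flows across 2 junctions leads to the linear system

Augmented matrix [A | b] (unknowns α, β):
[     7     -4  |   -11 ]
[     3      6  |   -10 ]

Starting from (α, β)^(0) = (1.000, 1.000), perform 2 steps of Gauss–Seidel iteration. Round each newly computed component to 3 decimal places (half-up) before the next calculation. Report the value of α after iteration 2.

-2.238

Iteration 1:
  α = (-11 - (-4)·1.000) / (7) = -1.000
  β = (-10 - (3)·-1.000) / (6) = -1.167
Iteration 2:
  α = (-11 - (-4)·-1.167) / (7) = -2.238
  β = (-10 - (3)·-2.238) / (6) = -0.548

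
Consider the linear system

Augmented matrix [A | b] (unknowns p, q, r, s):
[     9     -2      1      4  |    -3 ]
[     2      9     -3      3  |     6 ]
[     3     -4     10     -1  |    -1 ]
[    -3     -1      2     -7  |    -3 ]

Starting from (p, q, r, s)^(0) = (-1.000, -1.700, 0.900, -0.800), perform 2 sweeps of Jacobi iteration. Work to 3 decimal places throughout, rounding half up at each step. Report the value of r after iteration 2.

0.755

Iteration 1:
  p = (-3 - (-2)·-1.700 - (1)·0.900 - (4)·-0.800) / (9) = -0.456
  q = (6 - (2)·-1.000 - (-3)·0.900 - (3)·-0.800) / (9) = 1.456
  r = (-1 - (3)·-1.000 - (-4)·-1.700 - (-1)·-0.800) / (10) = -0.560
  s = (-3 - (-3)·-1.000 - (-1)·-1.700 - (2)·0.900) / (-7) = 1.357
Iteration 2:
  p = (-3 - (-2)·1.456 - (1)·-0.560 - (4)·1.357) / (9) = -0.551
  q = (6 - (2)·-0.456 - (-3)·-0.560 - (3)·1.357) / (9) = 0.129
  r = (-1 - (3)·-0.456 - (-4)·1.456 - (-1)·1.357) / (10) = 0.755
  s = (-3 - (-3)·-0.456 - (-1)·1.456 - (2)·-0.560) / (-7) = 0.256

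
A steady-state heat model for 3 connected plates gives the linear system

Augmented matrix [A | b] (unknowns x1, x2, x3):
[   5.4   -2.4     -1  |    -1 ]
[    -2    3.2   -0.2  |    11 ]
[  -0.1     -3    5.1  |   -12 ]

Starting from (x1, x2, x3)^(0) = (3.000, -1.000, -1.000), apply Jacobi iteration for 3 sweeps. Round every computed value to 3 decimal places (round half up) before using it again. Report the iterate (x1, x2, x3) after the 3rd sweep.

Iteration 1:
  x1 = (-1 - (-2.4)·-1.000 - (-1)·-1.000) / (5.4) = -0.815
  x2 = (11 - (-2)·3.000 - (-0.2)·-1.000) / (3.2) = 5.250
  x3 = (-12 - (-0.1)·3.000 - (-3)·-1.000) / (5.1) = -2.882
Iteration 2:
  x1 = (-1 - (-2.4)·5.250 - (-1)·-2.882) / (5.4) = 1.614
  x2 = (11 - (-2)·-0.815 - (-0.2)·-2.882) / (3.2) = 2.748
  x3 = (-12 - (-0.1)·-0.815 - (-3)·5.250) / (5.1) = 0.719
Iteration 3:
  x1 = (-1 - (-2.4)·2.748 - (-1)·0.719) / (5.4) = 1.169
  x2 = (11 - (-2)·1.614 - (-0.2)·0.719) / (3.2) = 4.491
  x3 = (-12 - (-0.1)·1.614 - (-3)·2.748) / (5.1) = -0.705

(1.169, 4.491, -0.705)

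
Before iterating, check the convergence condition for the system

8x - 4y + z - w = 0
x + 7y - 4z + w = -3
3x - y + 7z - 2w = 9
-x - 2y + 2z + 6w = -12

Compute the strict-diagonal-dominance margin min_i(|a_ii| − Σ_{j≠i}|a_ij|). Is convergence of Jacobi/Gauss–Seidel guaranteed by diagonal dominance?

1

row 1: |8| − (4+1+1) = 2
row 2: |7| − (1+4+1) = 1
row 3: |7| − (3+1+2) = 1
row 4: |6| − (1+2+2) = 1
minimum over rows = 1 → strictly diagonally dominant (convergence guaranteed)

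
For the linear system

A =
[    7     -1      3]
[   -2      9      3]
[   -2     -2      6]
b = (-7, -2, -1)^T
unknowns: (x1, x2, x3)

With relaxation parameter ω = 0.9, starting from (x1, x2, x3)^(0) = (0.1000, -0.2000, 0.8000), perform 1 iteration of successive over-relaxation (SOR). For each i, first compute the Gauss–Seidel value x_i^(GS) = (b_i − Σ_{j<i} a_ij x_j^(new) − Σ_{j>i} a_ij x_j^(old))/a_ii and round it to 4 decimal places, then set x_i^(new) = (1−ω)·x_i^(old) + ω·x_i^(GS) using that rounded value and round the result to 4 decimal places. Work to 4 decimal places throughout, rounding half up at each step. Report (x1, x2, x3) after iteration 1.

(-1.2243, -0.7049, -0.6487)

Iteration 1:
  x1: GS value = (-7 - (-1)·-0.2000 - (3)·0.8000) / (7) = -1.3714;  x1 ← (1−ω)·0.1000 + ω·-1.3714 = -1.2243
  x2: GS value = (-2 - (-2)·-1.2243 - (3)·0.8000) / (9) = -0.7610;  x2 ← (1−ω)·-0.2000 + ω·-0.7610 = -0.7049
  x3: GS value = (-1 - (-2)·-1.2243 - (-2)·-0.7049) / (6) = -0.8097;  x3 ← (1−ω)·0.8000 + ω·-0.8097 = -0.6487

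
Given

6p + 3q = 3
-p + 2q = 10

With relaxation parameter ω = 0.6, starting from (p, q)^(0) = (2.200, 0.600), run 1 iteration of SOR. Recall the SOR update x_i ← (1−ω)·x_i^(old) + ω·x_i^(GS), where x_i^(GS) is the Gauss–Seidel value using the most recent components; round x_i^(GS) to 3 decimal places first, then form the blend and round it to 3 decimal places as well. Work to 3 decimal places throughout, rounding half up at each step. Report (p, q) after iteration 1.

Iteration 1:
  p: GS value = (3 - (3)·0.600) / (6) = 0.200;  p ← (1−ω)·2.200 + ω·0.200 = 1.000
  q: GS value = (10 - (-1)·1.000) / (2) = 5.500;  q ← (1−ω)·0.600 + ω·5.500 = 3.540

(1.000, 3.540)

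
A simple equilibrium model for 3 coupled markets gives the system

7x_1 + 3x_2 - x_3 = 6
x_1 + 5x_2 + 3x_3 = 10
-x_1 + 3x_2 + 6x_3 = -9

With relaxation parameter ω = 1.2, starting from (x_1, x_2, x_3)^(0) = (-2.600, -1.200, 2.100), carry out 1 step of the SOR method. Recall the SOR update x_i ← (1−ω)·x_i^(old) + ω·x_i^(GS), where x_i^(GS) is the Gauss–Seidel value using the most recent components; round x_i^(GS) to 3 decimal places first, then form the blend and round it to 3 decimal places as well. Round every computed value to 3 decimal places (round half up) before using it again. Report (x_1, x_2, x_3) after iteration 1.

Iteration 1:
  x_1: GS value = (6 - (3)·-1.200 - (-1)·2.100) / (7) = 1.671;  x_1 ← (1−ω)·-2.600 + ω·1.671 = 2.525
  x_2: GS value = (10 - (1)·2.525 - (3)·2.100) / (5) = 0.235;  x_2 ← (1−ω)·-1.200 + ω·0.235 = 0.522
  x_3: GS value = (-9 - (-1)·2.525 - (3)·0.522) / (6) = -1.340;  x_3 ← (1−ω)·2.100 + ω·-1.340 = -2.028

(2.525, 0.522, -2.028)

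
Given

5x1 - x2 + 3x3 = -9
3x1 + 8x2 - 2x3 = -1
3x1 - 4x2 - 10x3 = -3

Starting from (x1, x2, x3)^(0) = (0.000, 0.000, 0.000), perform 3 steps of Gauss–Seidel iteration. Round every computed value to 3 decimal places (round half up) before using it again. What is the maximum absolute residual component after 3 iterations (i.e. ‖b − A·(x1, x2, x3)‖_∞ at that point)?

Iteration 1:
  x1 = (-9 - (-1)·0.000 - (3)·0.000) / (5) = -1.800
  x2 = (-1 - (3)·-1.800 - (-2)·0.000) / (8) = 0.550
  x3 = (-3 - (3)·-1.800 - (-4)·0.550) / (-10) = -0.460
Iteration 2:
  x1 = (-9 - (-1)·0.550 - (3)·-0.460) / (5) = -1.414
  x2 = (-1 - (3)·-1.414 - (-2)·-0.460) / (8) = 0.290
  x3 = (-3 - (3)·-1.414 - (-4)·0.290) / (-10) = -0.240
Iteration 3:
  x1 = (-9 - (-1)·0.290 - (3)·-0.240) / (5) = -1.598
  x2 = (-1 - (3)·-1.598 - (-2)·-0.240) / (8) = 0.414
  x3 = (-3 - (3)·-1.598 - (-4)·0.414) / (-10) = -0.345
Residual b − A·x = (0.439, -0.208, 0.000); ∞-norm = 0.439

0.439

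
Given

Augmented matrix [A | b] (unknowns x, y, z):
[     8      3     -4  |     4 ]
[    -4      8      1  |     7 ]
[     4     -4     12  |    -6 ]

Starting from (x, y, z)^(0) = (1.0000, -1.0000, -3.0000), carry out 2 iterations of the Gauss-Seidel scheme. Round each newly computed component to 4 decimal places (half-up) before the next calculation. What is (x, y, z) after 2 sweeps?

(0.1588, 0.9518, -0.2357)

Iteration 1:
  x = (4 - (3)·-1.0000 - (-4)·-3.0000) / (8) = -0.6250
  y = (7 - (-4)·-0.6250 - (1)·-3.0000) / (8) = 0.9375
  z = (-6 - (4)·-0.6250 - (-4)·0.9375) / (12) = 0.0208
Iteration 2:
  x = (4 - (3)·0.9375 - (-4)·0.0208) / (8) = 0.1588
  y = (7 - (-4)·0.1588 - (1)·0.0208) / (8) = 0.9518
  z = (-6 - (4)·0.1588 - (-4)·0.9518) / (12) = -0.2357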